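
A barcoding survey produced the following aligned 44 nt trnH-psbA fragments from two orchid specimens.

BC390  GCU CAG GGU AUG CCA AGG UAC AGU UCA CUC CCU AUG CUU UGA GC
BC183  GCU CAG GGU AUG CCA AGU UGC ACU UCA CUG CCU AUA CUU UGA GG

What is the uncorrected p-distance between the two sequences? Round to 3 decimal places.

0.136

Mismatches occur at site 18 (G↔U), site 20 (A↔G), site 23 (G↔C), site 30 (C↔G), site 36 (G↔A), site 44 (C↔G).
There are 6 differences over 44 sites, so p = 6/44 = 0.136.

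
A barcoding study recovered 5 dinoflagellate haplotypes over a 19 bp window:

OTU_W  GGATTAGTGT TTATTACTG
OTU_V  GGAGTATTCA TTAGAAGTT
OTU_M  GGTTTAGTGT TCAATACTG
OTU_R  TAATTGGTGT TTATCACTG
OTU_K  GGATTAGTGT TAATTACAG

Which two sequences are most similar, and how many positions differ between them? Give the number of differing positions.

Pairwise Hamming distances:
  OTU_W vs OTU_V: 8
  OTU_W vs OTU_M: 3
  OTU_W vs OTU_R: 4
  OTU_W vs OTU_K: 2
  OTU_V vs OTU_M: 10
  OTU_V vs OTU_R: 11
  OTU_V vs OTU_K: 10
  OTU_M vs OTU_R: 7
  OTU_M vs OTU_K: 4
  OTU_R vs OTU_K: 6
The smallest is 2, between OTU_W and OTU_K.

2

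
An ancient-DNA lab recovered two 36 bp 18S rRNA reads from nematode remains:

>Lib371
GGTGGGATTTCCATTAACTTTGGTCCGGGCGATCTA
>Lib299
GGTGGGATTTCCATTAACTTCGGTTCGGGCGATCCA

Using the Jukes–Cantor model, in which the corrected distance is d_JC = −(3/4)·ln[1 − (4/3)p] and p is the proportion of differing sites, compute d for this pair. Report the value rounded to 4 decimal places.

Differing sites — 21:T/C; 25:C/T; 35:T/C.
p = 3/36 = 0.083333.
d = −0.75 · ln(1 − (4/3)·0.083333) = −0.75 · ln(0.888889) = −0.75 · (-0.117783) = 0.0883.

0.0883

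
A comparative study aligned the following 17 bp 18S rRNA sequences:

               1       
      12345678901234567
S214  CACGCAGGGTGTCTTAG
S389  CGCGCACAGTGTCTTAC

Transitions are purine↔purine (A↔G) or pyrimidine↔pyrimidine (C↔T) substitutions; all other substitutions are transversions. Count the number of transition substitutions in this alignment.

Mismatches occur at site 2 (A/G, transition), site 7 (G/C, transversion), site 8 (G/A, transition), site 17 (G/C, transversion).
Of the 4 differences, 2 transitions and 2 transversions, so the answer is 2.

2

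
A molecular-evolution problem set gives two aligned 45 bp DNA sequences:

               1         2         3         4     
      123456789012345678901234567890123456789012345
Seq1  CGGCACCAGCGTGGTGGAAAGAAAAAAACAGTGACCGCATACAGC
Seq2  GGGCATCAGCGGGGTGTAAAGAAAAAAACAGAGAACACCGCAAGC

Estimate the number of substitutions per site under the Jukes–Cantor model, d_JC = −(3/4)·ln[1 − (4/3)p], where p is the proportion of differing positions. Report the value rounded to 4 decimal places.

Mismatches occur at site 1 (C↔G), site 6 (C↔T), site 12 (T↔G), site 17 (G↔T), site 32 (T↔A), site 35 (C↔A), site 37 (G↔A), site 39 (A↔C), site 40 (T↔G), site 41 (A↔C), site 42 (C↔A).
p = 11/45 = 0.244444.
d = −0.75 · ln(1 − (4/3)·0.244444) = −0.75 · ln(0.674075) = −0.75 · (-0.394414) = 0.2958.

0.2958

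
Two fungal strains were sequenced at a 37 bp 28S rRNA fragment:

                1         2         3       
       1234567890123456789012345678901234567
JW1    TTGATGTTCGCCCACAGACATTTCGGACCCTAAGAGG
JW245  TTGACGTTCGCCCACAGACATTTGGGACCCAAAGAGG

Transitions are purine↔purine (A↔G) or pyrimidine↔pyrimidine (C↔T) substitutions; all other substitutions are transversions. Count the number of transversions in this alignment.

2

The sequences differ at positions 5 (T/C, transition), 24 (C/G, transversion), 31 (T/A, transversion).
Of the 3 differences, 1 transition and 2 transversions, so the answer is 2.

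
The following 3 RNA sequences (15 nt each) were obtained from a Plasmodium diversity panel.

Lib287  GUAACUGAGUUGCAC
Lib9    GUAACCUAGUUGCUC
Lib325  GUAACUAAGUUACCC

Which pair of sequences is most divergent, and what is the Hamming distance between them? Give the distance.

4

Pairwise Hamming distances:
  Lib287 vs Lib9: 3
  Lib287 vs Lib325: 3
  Lib9 vs Lib325: 4
The largest is 4, between Lib9 and Lib325.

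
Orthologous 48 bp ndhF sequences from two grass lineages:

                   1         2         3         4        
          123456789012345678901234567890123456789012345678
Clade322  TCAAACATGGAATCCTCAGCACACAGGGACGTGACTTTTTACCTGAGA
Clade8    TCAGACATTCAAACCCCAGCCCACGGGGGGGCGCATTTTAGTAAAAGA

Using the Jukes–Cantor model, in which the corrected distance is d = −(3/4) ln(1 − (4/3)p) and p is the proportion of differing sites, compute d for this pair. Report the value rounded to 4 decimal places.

Mismatches occur at site 4 (A↔G), site 9 (G↔T), site 10 (G↔C), site 13 (T↔A), site 16 (T↔C), site 21 (A↔C), site 25 (A↔G), site 29 (A↔G), site 30 (C↔G), site 32 (T↔C), site 34 (A↔C), site 35 (C↔A), site 40 (T↔A), site 41 (A↔G), site 42 (C↔T), site 43 (C↔A), site 44 (T↔A), site 45 (G↔A).
p = 18/48 = 0.375000.
d = −0.75 · ln(1 − (4/3)·0.375000) = −0.75 · ln(0.500000) = −0.75 · (-0.693147) = 0.5199.

0.5199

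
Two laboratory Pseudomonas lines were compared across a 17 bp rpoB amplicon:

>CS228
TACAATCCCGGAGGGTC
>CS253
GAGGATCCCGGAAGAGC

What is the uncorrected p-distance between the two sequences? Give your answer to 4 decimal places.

0.3529

Differing sites — 1:T/G; 3:C/G; 4:A/G; 13:G/A; 15:G/A; 16:T/G.
There are 6 differences over 17 sites, so p = 6/17 = 0.3529.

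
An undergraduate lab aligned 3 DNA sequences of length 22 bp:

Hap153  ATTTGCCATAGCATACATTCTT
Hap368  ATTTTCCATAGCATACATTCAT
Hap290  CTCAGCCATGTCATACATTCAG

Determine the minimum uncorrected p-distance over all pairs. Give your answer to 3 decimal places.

0.091

Pairwise Hamming distances:
  Hap153 vs Hap368: 2
  Hap153 vs Hap290: 7
  Hap368 vs Hap290: 7
The smallest is 2 mismatches, between Hap153 and Hap368; p = 2/22 = 0.091.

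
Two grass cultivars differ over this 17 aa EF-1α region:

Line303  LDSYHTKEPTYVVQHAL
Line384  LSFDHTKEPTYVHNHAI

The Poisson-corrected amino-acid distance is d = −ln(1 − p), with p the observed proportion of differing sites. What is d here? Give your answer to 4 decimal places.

0.4353

Differing sites — 2:D/S; 3:S/F; 4:Y/D; 13:V/H; 14:Q/N; 17:L/I.
p = 6/17 = 0.352941.
d = −ln(1 − 0.352941) = −ln(0.647059) = 0.4353.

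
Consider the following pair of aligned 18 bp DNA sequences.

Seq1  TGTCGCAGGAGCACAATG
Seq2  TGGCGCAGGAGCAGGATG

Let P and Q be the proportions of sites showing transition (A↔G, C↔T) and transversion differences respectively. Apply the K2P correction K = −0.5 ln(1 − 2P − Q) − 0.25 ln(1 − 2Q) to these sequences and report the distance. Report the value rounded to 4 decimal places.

0.1885

Differing sites — 3:T/G (Tv); 14:C/G (Tv); 15:A/G (Ti).
Of the 3 differences, 1 transition and 2 transversions over 18 sites: P = 1/18 = 0.055556, Q = 2/18 = 0.111111.
d = −0.5·ln(0.777777) − 0.25·ln(0.777778) = −0.5·(-0.251315) − 0.25·(-0.251314) = 0.1885.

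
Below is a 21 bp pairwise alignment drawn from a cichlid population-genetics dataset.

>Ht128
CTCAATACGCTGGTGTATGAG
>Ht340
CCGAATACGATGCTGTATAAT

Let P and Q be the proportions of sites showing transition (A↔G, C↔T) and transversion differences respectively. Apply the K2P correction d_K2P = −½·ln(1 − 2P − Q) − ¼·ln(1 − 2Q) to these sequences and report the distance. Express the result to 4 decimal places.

The sequences differ at positions 2 (T/C, transition), 3 (C/G, transversion), 10 (C/A, transversion), 13 (G/C, transversion), 19 (G/A, transition), 21 (G/T, transversion).
Of the 6 differences, 2 transitions and 4 transversions over 21 sites: P = 2/21 = 0.095238, Q = 4/21 = 0.190476.
d = −0.5·ln(0.619048) − 0.25·ln(0.619048) = −0.5·(-0.479572) − 0.25·(-0.479572) = 0.3597.

0.3597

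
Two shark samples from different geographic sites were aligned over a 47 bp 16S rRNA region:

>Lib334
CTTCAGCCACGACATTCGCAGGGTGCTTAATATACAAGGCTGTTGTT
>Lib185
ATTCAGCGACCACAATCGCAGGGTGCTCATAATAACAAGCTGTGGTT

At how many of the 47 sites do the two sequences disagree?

11

Differing sites — 1:C/A; 8:C/G; 11:G/C; 15:T/A; 28:T/C; 30:A/T; 31:T/A; 35:C/A; 36:A/C; 38:G/A; 44:T/G.
That gives 11 mismatches out of 47 aligned sites, so the Hamming distance is 11.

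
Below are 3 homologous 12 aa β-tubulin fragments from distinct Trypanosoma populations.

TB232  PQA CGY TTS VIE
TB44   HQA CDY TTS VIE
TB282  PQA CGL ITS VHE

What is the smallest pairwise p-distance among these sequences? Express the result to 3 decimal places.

Pairwise Hamming distances:
  TB232 vs TB44: 2
  TB232 vs TB282: 3
  TB44 vs TB282: 5
The smallest is 2 mismatches, between TB232 and TB44; p = 2/12 = 0.167.

0.167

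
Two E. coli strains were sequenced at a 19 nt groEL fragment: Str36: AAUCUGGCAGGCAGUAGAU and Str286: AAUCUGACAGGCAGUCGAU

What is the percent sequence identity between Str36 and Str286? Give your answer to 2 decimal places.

89.47%

The sequences differ at positions 7 (G/A), 16 (A/C).
17 of the 19 sites match, so the percent identity is 17/19 × 100 = 89.47%.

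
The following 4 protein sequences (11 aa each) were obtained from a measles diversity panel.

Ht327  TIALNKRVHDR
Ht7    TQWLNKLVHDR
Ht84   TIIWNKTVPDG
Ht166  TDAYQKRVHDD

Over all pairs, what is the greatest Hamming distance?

Pairwise Hamming distances:
  Ht327 vs Ht7: 3
  Ht327 vs Ht84: 5
  Ht327 vs Ht166: 4
  Ht7 vs Ht84: 6
  Ht7 vs Ht166: 6
  Ht84 vs Ht166: 7
The largest is 7, between Ht84 and Ht166.

7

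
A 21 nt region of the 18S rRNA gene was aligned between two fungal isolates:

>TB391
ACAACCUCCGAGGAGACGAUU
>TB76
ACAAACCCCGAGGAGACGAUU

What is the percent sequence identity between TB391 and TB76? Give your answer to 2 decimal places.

90.48%

Differing sites — 5:C/A; 7:U/C.
19 of the 21 sites match, so the percent identity is 19/21 × 100 = 90.48%.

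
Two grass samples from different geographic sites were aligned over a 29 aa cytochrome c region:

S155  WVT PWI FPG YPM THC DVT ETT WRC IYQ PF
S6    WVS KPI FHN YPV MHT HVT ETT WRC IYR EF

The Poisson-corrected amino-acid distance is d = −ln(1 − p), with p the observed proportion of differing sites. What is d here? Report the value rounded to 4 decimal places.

Differing sites — 3:T/S; 4:P/K; 5:W/P; 8:P/H; 9:G/N; 12:M/V; 13:T/M; 15:C/T; 16:D/H; 27:Q/R; 28:P/E.
p = 11/29 = 0.379310.
d = −ln(1 − 0.379310) = −ln(0.620690) = 0.4769.

0.4769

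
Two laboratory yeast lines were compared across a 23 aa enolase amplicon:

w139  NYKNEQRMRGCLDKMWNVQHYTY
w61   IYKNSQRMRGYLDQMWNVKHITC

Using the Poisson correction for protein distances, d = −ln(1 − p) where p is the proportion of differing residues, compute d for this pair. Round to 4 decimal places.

Differing sites — 1:N/I; 5:E/S; 11:C/Y; 14:K/Q; 19:Q/K; 21:Y/I; 23:Y/C.
p = 7/23 = 0.304348.
d = −ln(1 − 0.304348) = −ln(0.695652) = 0.3629.

0.3629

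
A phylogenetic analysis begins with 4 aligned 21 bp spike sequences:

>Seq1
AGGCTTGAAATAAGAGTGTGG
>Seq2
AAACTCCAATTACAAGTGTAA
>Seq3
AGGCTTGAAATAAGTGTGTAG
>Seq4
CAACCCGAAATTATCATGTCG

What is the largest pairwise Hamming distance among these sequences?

Pairwise Hamming distances:
  Seq1 vs Seq2: 9
  Seq1 vs Seq3: 2
  Seq1 vs Seq4: 10
  Seq2 vs Seq3: 9
  Seq2 vs Seq4: 11
  Seq3 vs Seq4: 10
The largest is 11, between Seq2 and Seq4.

11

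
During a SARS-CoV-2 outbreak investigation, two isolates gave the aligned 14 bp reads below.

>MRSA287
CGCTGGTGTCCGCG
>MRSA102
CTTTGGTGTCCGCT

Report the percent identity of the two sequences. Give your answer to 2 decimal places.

78.57%

The sequences differ at positions 2 (G/T), 3 (C/T), 14 (G/T).
11 of the 14 sites match, so the percent identity is 11/14 × 100 = 78.57%.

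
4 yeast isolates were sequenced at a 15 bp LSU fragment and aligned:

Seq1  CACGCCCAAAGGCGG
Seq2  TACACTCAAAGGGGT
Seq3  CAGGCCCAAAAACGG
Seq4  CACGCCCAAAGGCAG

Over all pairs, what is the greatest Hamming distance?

8

Pairwise Hamming distances:
  Seq1 vs Seq2: 5
  Seq1 vs Seq3: 3
  Seq1 vs Seq4: 1
  Seq2 vs Seq3: 8
  Seq2 vs Seq4: 6
  Seq3 vs Seq4: 4
The largest is 8, between Seq2 and Seq3.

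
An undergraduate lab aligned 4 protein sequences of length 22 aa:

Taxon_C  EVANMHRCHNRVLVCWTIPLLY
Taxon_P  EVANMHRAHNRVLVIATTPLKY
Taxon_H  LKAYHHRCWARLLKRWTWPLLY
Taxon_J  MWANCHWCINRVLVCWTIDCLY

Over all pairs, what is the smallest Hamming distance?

Pairwise Hamming distances:
  Taxon_C vs Taxon_P: 5
  Taxon_C vs Taxon_H: 10
  Taxon_C vs Taxon_J: 7
  Taxon_P vs Taxon_H: 13
  Taxon_P vs Taxon_J: 12
  Taxon_H vs Taxon_J: 13
The smallest is 5, between Taxon_C and Taxon_P.

5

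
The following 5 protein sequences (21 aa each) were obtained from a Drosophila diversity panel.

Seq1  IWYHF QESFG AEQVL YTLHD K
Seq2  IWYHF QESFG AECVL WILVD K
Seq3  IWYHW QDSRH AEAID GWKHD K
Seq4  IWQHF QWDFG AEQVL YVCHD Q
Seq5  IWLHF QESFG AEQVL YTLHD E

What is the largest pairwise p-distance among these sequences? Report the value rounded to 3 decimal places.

0.619

Pairwise Hamming distances:
  Seq1 vs Seq2: 4
  Seq1 vs Seq3: 10
  Seq1 vs Seq4: 6
  Seq1 vs Seq5: 2
  Seq2 vs Seq3: 11
  Seq2 vs Seq4: 9
  Seq2 vs Seq5: 6
  Seq3 vs Seq4: 13
  Seq3 vs Seq5: 12
  Seq4 vs Seq5: 6
The largest is 13 mismatches, between Seq3 and Seq4; p = 13/21 = 0.619.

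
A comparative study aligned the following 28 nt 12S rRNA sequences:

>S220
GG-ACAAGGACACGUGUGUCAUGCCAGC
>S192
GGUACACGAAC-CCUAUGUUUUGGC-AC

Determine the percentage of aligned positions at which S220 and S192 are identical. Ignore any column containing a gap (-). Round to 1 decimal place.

68.0%

Excluding the 3 gap columns leaves 25 comparable sites.
Mismatches occur at site 7 (A→C), site 9 (G→A), site 14 (G→C), site 16 (G→A), site 20 (C→U), site 21 (A→U), site 24 (C→G), site 27 (G→A).
17 of the 25 comparable sites match, so the percent identity is 17/25 × 100 = 68.0%.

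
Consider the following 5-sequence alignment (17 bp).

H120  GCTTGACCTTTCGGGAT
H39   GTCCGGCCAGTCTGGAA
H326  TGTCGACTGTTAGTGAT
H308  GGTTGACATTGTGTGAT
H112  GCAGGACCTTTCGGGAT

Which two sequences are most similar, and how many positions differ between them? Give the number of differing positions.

2

Pairwise Hamming distances:
  H120 vs H39: 8
  H120 vs H326: 7
  H120 vs H308: 5
  H120 vs H112: 2
  H39 vs H326: 11
  H39 vs H308: 12
  H39 vs H112: 8
  H326 vs H308: 6
  H326 vs H112: 8
  H308 vs H112: 7
The smallest is 2, between H120 and H112.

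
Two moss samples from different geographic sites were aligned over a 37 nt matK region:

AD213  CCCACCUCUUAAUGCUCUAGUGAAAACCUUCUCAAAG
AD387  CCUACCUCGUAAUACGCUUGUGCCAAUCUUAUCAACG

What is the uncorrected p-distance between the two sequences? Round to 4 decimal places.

Differing sites — 3:C/U; 9:U/G; 14:G/A; 16:U/G; 19:A/U; 23:A/C; 24:A/C; 27:C/U; 31:C/A; 36:A/C.
There are 10 differences over 37 sites, so p = 10/37 = 0.2703.

0.2703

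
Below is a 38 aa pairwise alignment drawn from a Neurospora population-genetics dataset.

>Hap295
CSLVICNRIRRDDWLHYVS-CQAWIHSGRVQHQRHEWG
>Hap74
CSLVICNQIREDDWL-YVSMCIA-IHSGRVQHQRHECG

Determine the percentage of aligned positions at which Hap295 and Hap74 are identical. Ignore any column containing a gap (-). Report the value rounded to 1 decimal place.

Excluding the 3 gap columns leaves 35 comparable sites.
Differing sites — 8:R/Q; 11:R/E; 22:Q/I; 37:W/C.
31 of the 35 comparable sites match, so the percent identity is 31/35 × 100 = 88.6%.

88.6%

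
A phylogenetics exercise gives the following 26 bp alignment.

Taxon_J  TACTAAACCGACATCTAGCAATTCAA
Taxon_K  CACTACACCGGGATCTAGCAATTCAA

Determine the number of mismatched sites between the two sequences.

Differing sites — 1:T/C; 6:A/C; 11:A/G; 12:C/G.
That gives 4 mismatches out of 26 aligned sites, so the Hamming distance is 4.

4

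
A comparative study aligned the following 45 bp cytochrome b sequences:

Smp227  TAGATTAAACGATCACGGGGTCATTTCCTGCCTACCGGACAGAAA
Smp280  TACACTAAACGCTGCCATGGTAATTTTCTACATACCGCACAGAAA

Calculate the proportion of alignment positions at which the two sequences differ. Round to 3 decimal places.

Differing sites — 3:G/C; 5:T/C; 12:A/C; 14:C/G; 15:A/C; 17:G/A; 18:G/T; 22:C/A; 27:C/T; 30:G/A; 32:C/A; 38:G/C.
There are 12 differences over 45 sites, so p = 12/45 = 0.267.

0.267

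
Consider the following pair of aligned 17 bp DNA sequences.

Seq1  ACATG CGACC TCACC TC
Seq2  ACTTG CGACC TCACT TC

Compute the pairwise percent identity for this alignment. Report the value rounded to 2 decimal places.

The sequences differ at positions 3 (A/T), 15 (C/T).
15 of the 17 sites match, so the percent identity is 15/17 × 100 = 88.24%.

88.24%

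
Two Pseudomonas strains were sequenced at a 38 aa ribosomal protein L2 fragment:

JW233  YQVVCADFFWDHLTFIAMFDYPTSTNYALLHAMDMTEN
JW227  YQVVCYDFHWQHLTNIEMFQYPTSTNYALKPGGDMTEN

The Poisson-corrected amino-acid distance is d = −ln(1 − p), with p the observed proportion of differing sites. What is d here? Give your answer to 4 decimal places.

0.3054

Mismatches occur at site 6 (A/Y), site 9 (F/H), site 11 (D/Q), site 15 (F/N), site 17 (A/E), site 20 (D/Q), site 30 (L/K), site 31 (H/P), site 32 (A/G), site 33 (M/G).
p = 10/38 = 0.263158.
d = −ln(1 − 0.263158) = −ln(0.736842) = 0.3054.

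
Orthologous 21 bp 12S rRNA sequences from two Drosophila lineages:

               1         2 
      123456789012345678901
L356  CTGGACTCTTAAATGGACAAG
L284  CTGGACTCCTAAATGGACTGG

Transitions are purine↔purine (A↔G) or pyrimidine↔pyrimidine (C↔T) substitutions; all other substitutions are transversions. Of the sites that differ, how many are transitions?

Mismatches occur at site 9 (T↔C, transition), site 19 (A↔T, transversion), site 20 (A↔G, transition).
Of the 3 differences, 2 transitions and 1 transversion, so the answer is 2.

2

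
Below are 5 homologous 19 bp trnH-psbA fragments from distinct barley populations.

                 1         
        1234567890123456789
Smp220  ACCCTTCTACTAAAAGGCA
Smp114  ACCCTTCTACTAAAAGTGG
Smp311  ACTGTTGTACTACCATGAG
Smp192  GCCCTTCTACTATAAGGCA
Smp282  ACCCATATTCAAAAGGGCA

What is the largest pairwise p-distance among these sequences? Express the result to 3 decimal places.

Pairwise Hamming distances:
  Smp220 vs Smp114: 3
  Smp220 vs Smp311: 8
  Smp220 vs Smp192: 2
  Smp220 vs Smp282: 5
  Smp114 vs Smp311: 8
  Smp114 vs Smp192: 5
  Smp114 vs Smp282: 8
  Smp311 vs Smp192: 9
  Smp311 vs Smp282: 12
  Smp192 vs Smp282: 7
The largest is 12 mismatches, between Smp311 and Smp282; p = 12/19 = 0.632.

0.632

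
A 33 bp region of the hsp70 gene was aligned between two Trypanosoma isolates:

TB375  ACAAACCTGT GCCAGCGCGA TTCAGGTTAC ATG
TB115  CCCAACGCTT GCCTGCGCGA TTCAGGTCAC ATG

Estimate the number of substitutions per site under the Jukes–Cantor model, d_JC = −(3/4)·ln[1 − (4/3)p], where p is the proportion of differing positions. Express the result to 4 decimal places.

Differing sites — 1:A/C; 3:A/C; 7:C/G; 8:T/C; 9:G/T; 14:A/T; 28:T/C.
p = 7/33 = 0.212121.
d = −0.75 · ln(1 − (4/3)·0.212121) = −0.75 · ln(0.717172) = −0.75 · (-0.332440) = 0.2493.

0.2493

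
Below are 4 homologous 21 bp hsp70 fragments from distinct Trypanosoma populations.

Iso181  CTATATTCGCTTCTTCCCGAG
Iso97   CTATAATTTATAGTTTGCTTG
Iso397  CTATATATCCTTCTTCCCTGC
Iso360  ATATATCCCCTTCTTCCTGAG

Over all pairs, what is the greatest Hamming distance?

13

Pairwise Hamming distances:
  Iso181 vs Iso97: 10
  Iso181 vs Iso397: 6
  Iso181 vs Iso360: 4
  Iso97 vs Iso397: 10
  Iso97 vs Iso360: 13
  Iso397 vs Iso360: 7
The largest is 13, between Iso97 and Iso360.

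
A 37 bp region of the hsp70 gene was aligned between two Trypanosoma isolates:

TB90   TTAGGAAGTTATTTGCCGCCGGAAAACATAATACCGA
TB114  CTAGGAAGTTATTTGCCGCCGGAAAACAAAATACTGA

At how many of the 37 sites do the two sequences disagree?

The sequences differ at positions 1 (T/C), 29 (T/A), 35 (C/T).
That gives 3 mismatches out of 37 aligned sites, so the Hamming distance is 3.

3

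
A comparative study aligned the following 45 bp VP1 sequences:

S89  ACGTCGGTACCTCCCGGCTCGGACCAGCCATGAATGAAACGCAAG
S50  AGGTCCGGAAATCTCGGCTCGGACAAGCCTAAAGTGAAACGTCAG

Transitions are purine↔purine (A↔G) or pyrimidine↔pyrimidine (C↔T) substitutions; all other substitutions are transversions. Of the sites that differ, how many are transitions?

4

Mismatches occur at site 2 (C↔G, transversion), site 6 (G↔C, transversion), site 8 (T↔G, transversion), site 10 (C↔A, transversion), site 11 (C↔A, transversion), site 14 (C↔T, transition), site 25 (C↔A, transversion), site 30 (A↔T, transversion), site 31 (T↔A, transversion), site 32 (G↔A, transition), site 34 (A↔G, transition), site 42 (C↔T, transition), site 43 (A↔C, transversion).
Of the 13 differences, 4 transitions and 9 transversions, so the answer is 4.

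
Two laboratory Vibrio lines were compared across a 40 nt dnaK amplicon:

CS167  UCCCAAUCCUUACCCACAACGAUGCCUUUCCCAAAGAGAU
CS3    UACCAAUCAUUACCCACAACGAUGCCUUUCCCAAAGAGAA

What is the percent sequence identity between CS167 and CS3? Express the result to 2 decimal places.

92.50%

The sequences differ at positions 2 (C/A), 9 (C/A), 40 (U/A).
37 of the 40 sites match, so the percent identity is 37/40 × 100 = 92.50%.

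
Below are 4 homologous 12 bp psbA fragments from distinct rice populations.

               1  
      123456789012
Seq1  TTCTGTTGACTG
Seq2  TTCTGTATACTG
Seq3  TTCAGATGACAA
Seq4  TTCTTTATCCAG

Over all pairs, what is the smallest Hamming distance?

Pairwise Hamming distances:
  Seq1 vs Seq2: 2
  Seq1 vs Seq3: 4
  Seq1 vs Seq4: 5
  Seq2 vs Seq3: 6
  Seq2 vs Seq4: 3
  Seq3 vs Seq4: 7
The smallest is 2, between Seq1 and Seq2.

2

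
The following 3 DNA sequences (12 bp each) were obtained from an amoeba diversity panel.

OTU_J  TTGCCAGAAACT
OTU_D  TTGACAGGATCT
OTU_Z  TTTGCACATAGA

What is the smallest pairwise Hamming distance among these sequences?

Pairwise Hamming distances:
  OTU_J vs OTU_D: 3
  OTU_J vs OTU_Z: 6
  OTU_D vs OTU_Z: 8
The smallest is 3, between OTU_J and OTU_D.

3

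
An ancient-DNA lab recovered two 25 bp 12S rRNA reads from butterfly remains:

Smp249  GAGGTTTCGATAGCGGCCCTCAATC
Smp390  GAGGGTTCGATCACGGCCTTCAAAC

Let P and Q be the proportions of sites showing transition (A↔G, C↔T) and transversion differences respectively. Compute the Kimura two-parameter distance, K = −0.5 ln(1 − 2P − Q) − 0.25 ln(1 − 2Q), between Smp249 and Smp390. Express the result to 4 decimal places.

Mismatches occur at site 5 (T↔G, transversion), site 12 (A↔C, transversion), site 13 (G↔A, transition), site 19 (C↔T, transition), site 24 (T↔A, transversion).
Of the 5 differences, 2 transitions and 3 transversions over 25 sites: P = 2/25 = 0.080000, Q = 3/25 = 0.120000.
d = −0.5·ln(0.720000) − 0.25·ln(0.760000) = −0.5·(-0.328504) − 0.25·(-0.274437) = 0.2329.

0.2329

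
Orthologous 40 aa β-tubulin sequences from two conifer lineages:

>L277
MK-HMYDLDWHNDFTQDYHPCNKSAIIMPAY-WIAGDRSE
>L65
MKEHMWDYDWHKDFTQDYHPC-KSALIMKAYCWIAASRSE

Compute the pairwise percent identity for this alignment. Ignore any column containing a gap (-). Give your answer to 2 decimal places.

Excluding the 3 gap columns leaves 37 comparable sites.
The sequences differ at positions 6 (Y/W), 8 (L/Y), 12 (N/K), 26 (I/L), 29 (P/K), 36 (G/A), 37 (D/S).
30 of the 37 comparable sites match, so the percent identity is 30/37 × 100 = 81.08%.

81.08%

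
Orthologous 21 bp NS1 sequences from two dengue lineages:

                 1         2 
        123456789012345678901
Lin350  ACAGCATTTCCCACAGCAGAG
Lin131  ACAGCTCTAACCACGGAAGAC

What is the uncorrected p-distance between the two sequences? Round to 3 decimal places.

0.333

The sequences differ at positions 6 (A/T), 7 (T/C), 9 (T/A), 10 (C/A), 15 (A/G), 17 (C/A), 21 (G/C).
There are 7 differences over 21 sites, so p = 7/21 = 0.333.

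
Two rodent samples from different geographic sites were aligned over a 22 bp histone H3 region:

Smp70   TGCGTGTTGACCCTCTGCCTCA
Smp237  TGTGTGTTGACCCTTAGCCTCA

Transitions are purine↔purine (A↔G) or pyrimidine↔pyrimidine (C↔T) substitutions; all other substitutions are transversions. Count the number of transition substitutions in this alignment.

The sequences differ at positions 3 (C/T, transition), 15 (C/T, transition), 16 (T/A, transversion).
Of the 3 differences, 2 transitions and 1 transversion, so the answer is 2.

2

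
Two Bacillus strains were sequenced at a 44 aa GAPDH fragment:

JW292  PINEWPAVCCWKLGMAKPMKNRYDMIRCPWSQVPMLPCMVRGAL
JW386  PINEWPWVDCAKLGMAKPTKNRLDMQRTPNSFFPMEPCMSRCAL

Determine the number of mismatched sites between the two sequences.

13

Mismatches occur at site 7 (A↔W), site 9 (C↔D), site 11 (W↔A), site 19 (M↔T), site 23 (Y↔L), site 26 (I↔Q), site 28 (C↔T), site 30 (W↔N), site 32 (Q↔F), site 33 (V↔F), site 36 (L↔E), site 40 (V↔S), site 42 (G↔C).
That gives 13 mismatches out of 44 aligned sites, so the Hamming distance is 13.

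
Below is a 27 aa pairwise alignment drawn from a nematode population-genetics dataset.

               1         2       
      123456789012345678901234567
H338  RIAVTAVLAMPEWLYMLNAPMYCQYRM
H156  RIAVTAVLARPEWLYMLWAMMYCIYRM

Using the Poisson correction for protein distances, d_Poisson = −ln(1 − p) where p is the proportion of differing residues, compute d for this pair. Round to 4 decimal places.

0.1603

Differing sites — 10:M/R; 18:N/W; 20:P/M; 24:Q/I.
p = 4/27 = 0.148148.
d = −ln(1 − 0.148148) = −ln(0.851852) = 0.1603.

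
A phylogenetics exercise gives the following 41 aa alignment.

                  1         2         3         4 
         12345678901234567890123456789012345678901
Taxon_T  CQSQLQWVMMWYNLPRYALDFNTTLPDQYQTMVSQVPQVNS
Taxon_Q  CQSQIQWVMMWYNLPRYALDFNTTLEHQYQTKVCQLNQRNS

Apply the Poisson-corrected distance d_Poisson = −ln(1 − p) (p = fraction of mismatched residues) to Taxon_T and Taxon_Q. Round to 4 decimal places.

0.2171

Mismatches occur at site 5 (L/I), site 26 (P/E), site 27 (D/H), site 32 (M/K), site 34 (S/C), site 36 (V/L), site 37 (P/N), site 39 (V/R).
p = 8/41 = 0.195122.
d = −ln(1 − 0.195122) = −ln(0.804878) = 0.2171.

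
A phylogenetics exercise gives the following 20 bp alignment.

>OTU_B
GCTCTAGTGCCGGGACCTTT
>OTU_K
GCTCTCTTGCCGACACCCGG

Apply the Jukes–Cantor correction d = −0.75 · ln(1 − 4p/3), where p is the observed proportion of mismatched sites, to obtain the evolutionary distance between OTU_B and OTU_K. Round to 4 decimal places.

0.4715

Differing sites — 6:A/C; 7:G/T; 13:G/A; 14:G/C; 18:T/C; 19:T/G; 20:T/G.
p = 7/20 = 0.350000.
d = −0.75 · ln(1 − (4/3)·0.350000) = −0.75 · ln(0.533333) = −0.75 · (-0.628609) = 0.4715.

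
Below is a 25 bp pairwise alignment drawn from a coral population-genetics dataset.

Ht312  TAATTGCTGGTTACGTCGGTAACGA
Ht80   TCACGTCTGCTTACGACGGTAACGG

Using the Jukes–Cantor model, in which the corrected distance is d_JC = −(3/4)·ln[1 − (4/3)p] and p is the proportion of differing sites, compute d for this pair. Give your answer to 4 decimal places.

The sequences differ at positions 2 (A/C), 4 (T/C), 5 (T/G), 6 (G/T), 10 (G/C), 16 (T/A), 25 (A/G).
p = 7/25 = 0.280000.
d = −0.75 · ln(1 − (4/3)·0.280000) = −0.75 · ln(0.626667) = −0.75 · (-0.467340) = 0.3505.

0.3505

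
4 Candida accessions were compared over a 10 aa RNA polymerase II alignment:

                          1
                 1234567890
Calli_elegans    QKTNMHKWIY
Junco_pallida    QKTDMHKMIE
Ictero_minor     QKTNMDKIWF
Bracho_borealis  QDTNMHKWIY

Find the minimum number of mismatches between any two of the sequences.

Pairwise Hamming distances:
  Calli_elegans vs Junco_pallida: 3
  Calli_elegans vs Ictero_minor: 4
  Calli_elegans vs Bracho_borealis: 1
  Junco_pallida vs Ictero_minor: 5
  Junco_pallida vs Bracho_borealis: 4
  Ictero_minor vs Bracho_borealis: 5
The smallest is 1, between Calli_elegans and Bracho_borealis.

1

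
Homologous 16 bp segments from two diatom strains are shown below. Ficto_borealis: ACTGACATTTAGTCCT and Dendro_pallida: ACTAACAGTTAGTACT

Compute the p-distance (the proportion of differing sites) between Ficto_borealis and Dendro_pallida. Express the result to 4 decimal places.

Differing sites — 4:G/A; 8:T/G; 14:C/A.
There are 3 differences over 16 sites, so p = 3/16 = 0.1875.

0.1875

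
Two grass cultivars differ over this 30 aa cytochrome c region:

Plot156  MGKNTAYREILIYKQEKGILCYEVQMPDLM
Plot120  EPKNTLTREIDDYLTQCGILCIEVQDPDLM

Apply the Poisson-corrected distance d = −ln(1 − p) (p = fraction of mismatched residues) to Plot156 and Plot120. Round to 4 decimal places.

0.5108

Differing sites — 1:M/E; 2:G/P; 6:A/L; 7:Y/T; 11:L/D; 12:I/D; 14:K/L; 15:Q/T; 16:E/Q; 17:K/C; 22:Y/I; 26:M/D.
p = 12/30 = 0.400000.
d = −ln(1 − 0.400000) = −ln(0.600000) = 0.5108.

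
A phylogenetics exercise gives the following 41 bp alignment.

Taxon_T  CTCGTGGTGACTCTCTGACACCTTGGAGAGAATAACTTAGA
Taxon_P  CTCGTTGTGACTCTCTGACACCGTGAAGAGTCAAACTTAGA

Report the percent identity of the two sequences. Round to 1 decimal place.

Mismatches occur at site 6 (G/T), site 23 (T/G), site 26 (G/A), site 31 (A/T), site 32 (A/C), site 33 (T/A).
35 of the 41 sites match, so the percent identity is 35/41 × 100 = 85.4%.

85.4%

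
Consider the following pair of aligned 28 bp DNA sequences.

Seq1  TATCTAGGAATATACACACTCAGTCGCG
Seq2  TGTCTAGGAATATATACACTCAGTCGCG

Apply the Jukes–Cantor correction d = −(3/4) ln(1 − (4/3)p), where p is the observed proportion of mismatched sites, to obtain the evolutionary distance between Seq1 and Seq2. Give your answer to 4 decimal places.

0.0751

Differing sites — 2:A/G; 15:C/T.
p = 2/28 = 0.071429.
d = −0.75 · ln(1 − (4/3)·0.071429) = −0.75 · ln(0.904761) = −0.75 · (-0.100084) = 0.0751.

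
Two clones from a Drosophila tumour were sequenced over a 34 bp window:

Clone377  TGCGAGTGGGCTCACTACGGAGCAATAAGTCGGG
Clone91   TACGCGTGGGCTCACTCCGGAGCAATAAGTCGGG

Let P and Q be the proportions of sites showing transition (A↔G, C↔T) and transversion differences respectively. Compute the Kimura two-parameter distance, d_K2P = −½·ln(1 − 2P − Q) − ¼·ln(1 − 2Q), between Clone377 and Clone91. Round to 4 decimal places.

0.0939

Mismatches occur at site 2 (G↔A, transition), site 5 (A↔C, transversion), site 17 (A↔C, transversion).
Of the 3 differences, 1 transition and 2 transversions over 34 sites: P = 1/34 = 0.029412, Q = 2/34 = 0.058824.
d = −0.5·ln(0.882352) − 0.25·ln(0.882352) = −0.5·(-0.125164) − 0.25·(-0.125164) = 0.0939.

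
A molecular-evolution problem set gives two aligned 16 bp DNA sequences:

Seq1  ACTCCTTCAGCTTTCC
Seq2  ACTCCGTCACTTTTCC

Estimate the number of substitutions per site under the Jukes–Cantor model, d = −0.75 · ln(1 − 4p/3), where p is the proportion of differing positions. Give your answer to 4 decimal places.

0.2158

Mismatches occur at site 6 (T↔G), site 10 (G↔C), site 11 (C↔T).
p = 3/16 = 0.187500.
d = −0.75 · ln(1 − (4/3)·0.187500) = −0.75 · ln(0.750000) = −0.75 · (-0.287682) = 0.2158.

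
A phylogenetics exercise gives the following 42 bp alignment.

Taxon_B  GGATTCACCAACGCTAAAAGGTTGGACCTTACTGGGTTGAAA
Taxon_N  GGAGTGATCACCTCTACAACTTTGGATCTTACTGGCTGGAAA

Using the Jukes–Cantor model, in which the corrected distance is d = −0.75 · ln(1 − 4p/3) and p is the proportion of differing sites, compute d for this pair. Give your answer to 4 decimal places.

0.3222

Mismatches occur at site 4 (T↔G), site 6 (C↔G), site 8 (C↔T), site 11 (A↔C), site 13 (G↔T), site 17 (A↔C), site 20 (G↔C), site 21 (G↔T), site 27 (C↔T), site 36 (G↔C), site 38 (T↔G).
p = 11/42 = 0.261905.
d = −0.75 · ln(1 − (4/3)·0.261905) = −0.75 · ln(0.650793) = −0.75 · (-0.429564) = 0.3222.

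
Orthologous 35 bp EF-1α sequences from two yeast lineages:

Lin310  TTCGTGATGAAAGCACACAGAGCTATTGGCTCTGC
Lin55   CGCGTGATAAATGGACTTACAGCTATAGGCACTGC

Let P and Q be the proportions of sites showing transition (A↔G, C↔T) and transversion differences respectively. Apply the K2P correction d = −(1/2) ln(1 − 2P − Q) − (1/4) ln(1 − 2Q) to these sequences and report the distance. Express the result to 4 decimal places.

0.3599

The sequences differ at positions 1 (T/C, transition), 2 (T/G, transversion), 9 (G/A, transition), 12 (A/T, transversion), 14 (C/G, transversion), 17 (A/T, transversion), 18 (C/T, transition), 20 (G/C, transversion), 27 (T/A, transversion), 31 (T/A, transversion).
Of the 10 differences, 3 transitions and 7 transversions over 35 sites: P = 3/35 = 0.085714, Q = 7/35 = 0.200000.
d = −0.5·ln(0.628572) − 0.25·ln(0.600000) = −0.5·(-0.464305) − 0.25·(-0.510826) = 0.3599.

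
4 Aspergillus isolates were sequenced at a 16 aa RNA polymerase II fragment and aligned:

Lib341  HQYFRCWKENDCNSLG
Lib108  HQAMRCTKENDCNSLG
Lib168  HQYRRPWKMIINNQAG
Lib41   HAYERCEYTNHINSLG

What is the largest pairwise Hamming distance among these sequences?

11

Pairwise Hamming distances:
  Lib341 vs Lib108: 3
  Lib341 vs Lib168: 8
  Lib341 vs Lib41: 7
  Lib108 vs Lib168: 10
  Lib108 vs Lib41: 8
  Lib168 vs Lib41: 11
The largest is 11, between Lib168 and Lib41.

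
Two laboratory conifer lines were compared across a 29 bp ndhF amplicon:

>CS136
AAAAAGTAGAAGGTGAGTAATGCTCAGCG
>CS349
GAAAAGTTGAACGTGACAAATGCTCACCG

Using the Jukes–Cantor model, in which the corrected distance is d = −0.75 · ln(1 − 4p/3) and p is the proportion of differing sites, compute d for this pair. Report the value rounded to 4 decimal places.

Differing sites — 1:A/G; 8:A/T; 12:G/C; 17:G/C; 18:T/A; 27:G/C.
p = 6/29 = 0.206897.
d = −0.75 · ln(1 − (4/3)·0.206897) = −0.75 · ln(0.724137) = −0.75 · (-0.322775) = 0.2421.

0.2421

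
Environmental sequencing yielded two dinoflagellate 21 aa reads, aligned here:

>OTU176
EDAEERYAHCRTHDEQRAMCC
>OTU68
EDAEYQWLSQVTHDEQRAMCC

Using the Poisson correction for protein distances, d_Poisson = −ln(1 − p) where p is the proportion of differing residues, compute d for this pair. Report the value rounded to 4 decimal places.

0.4055

Differing sites — 5:E/Y; 6:R/Q; 7:Y/W; 8:A/L; 9:H/S; 10:C/Q; 11:R/V.
p = 7/21 = 0.333333.
d = −ln(1 − 0.333333) = −ln(0.666667) = 0.4055.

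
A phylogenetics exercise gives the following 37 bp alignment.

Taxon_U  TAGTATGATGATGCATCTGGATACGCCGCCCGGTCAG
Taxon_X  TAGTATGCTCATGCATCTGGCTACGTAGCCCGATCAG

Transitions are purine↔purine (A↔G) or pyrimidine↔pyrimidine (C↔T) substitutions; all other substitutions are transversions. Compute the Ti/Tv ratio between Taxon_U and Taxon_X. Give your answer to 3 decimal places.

The sequences differ at positions 8 (A/C, transversion), 10 (G/C, transversion), 21 (A/C, transversion), 26 (C/T, transition), 27 (C/A, transversion), 33 (G/A, transition).
Of the 6 differences, 2 transitions and 4 transversions, so Ti/Tv = 2/4 = 0.500.

0.500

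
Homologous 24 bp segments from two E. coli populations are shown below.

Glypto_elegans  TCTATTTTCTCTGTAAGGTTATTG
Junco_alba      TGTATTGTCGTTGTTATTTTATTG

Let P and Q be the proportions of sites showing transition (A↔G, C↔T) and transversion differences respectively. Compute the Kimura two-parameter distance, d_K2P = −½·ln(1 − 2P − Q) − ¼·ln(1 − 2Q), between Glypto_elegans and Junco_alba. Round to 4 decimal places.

0.3760

Differing sites — 2:C/G (Tv); 7:T/G (Tv); 10:T/G (Tv); 11:C/T (Ti); 15:A/T (Tv); 17:G/T (Tv); 18:G/T (Tv).
Of the 7 differences, 1 transition and 6 transversions over 24 sites: P = 1/24 = 0.041667, Q = 6/24 = 0.250000.
d = −0.5·ln(0.666666) − 0.25·ln(0.500000) = −0.5·(-0.405466) − 0.25·(-0.693147) = 0.3760.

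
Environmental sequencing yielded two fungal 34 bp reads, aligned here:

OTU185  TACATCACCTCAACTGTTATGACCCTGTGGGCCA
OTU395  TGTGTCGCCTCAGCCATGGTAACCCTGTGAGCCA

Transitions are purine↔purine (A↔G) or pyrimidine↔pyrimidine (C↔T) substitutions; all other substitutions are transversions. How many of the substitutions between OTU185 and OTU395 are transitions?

10

The sequences differ at positions 2 (A/G, transition), 3 (C/T, transition), 4 (A/G, transition), 7 (A/G, transition), 13 (A/G, transition), 15 (T/C, transition), 16 (G/A, transition), 18 (T/G, transversion), 19 (A/G, transition), 21 (G/A, transition), 30 (G/A, transition).
Of the 11 differences, 10 transitions and 1 transversion, so the answer is 10.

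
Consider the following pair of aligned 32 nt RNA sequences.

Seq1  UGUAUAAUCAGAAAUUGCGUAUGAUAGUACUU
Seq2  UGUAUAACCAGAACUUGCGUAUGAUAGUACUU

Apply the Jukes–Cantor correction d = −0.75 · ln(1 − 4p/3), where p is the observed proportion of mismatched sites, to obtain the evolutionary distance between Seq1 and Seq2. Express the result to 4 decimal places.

Mismatches occur at site 8 (U/C), site 14 (A/C).
p = 2/32 = 0.062500.
d = −0.75 · ln(1 − (4/3)·0.062500) = −0.75 · ln(0.916667) = −0.75 · (-0.087011) = 0.0653.

0.0653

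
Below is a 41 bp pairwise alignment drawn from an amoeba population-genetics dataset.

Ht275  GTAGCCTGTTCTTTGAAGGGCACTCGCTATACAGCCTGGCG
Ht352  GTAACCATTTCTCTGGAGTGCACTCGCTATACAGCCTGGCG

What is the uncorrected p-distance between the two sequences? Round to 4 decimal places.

Mismatches occur at site 4 (G→A), site 7 (T→A), site 8 (G→T), site 13 (T→C), site 16 (A→G), site 19 (G→T).
There are 6 differences over 41 sites, so p = 6/41 = 0.1463.

0.1463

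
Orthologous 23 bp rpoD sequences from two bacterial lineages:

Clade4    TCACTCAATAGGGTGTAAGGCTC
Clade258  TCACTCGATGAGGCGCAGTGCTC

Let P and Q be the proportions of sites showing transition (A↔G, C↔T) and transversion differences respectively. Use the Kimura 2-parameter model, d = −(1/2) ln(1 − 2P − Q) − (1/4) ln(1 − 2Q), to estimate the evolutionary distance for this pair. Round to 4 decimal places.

Mismatches occur at site 7 (A/G, transition), site 10 (A/G, transition), site 11 (G/A, transition), site 14 (T/C, transition), site 16 (T/C, transition), site 18 (A/G, transition), site 19 (G/T, transversion).
Of the 7 differences, 6 transitions and 1 transversion over 23 sites: P = 6/23 = 0.260870, Q = 1/23 = 0.043478.
d = −0.5·ln(0.434782) − 0.25·ln(0.913044) = −0.5·(-0.832911) − 0.25·(-0.090971) = 0.4392.

0.4392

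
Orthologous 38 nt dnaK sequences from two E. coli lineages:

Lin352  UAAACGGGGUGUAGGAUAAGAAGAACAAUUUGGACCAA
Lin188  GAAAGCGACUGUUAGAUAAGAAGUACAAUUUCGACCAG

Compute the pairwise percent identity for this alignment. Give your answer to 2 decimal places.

Differing sites — 1:U/G; 5:C/G; 6:G/C; 8:G/A; 9:G/C; 13:A/U; 14:G/A; 24:A/U; 32:G/C; 38:A/G.
28 of the 38 sites match, so the percent identity is 28/38 × 100 = 73.68%.

73.68%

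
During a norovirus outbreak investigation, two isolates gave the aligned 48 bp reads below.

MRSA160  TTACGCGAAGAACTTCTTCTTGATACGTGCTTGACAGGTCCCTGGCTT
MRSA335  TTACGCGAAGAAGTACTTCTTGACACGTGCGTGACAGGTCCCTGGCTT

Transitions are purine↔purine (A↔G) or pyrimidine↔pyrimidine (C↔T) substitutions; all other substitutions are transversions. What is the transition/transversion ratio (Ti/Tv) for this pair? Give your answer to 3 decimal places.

0.333

Differing sites — 13:C/G (Tv); 15:T/A (Tv); 24:T/C (Ti); 31:T/G (Tv).
Of the 4 differences, 1 transition and 3 transversions, so Ti/Tv = 1/3 = 0.333.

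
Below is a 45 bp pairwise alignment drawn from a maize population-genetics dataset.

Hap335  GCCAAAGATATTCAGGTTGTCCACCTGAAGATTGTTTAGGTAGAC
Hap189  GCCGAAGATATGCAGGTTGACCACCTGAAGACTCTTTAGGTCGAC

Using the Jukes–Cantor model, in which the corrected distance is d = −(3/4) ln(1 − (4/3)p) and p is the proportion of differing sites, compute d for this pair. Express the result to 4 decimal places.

The sequences differ at positions 4 (A/G), 12 (T/G), 20 (T/A), 32 (T/C), 34 (G/C), 42 (A/C).
p = 6/45 = 0.133333.
d = −0.75 · ln(1 − (4/3)·0.133333) = −0.75 · ln(0.822223) = −0.75 · (-0.195744) = 0.1468.

0.1468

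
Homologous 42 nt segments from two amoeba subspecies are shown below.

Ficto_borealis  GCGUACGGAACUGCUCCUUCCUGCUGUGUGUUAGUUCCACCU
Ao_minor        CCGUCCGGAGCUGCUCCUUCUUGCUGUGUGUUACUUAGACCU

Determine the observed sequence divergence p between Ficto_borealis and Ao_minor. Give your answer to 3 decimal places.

Differing sites — 1:G/C; 5:A/C; 10:A/G; 21:C/U; 34:G/C; 37:C/A; 38:C/G.
There are 7 differences over 42 sites, so p = 7/42 = 0.167.

0.167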